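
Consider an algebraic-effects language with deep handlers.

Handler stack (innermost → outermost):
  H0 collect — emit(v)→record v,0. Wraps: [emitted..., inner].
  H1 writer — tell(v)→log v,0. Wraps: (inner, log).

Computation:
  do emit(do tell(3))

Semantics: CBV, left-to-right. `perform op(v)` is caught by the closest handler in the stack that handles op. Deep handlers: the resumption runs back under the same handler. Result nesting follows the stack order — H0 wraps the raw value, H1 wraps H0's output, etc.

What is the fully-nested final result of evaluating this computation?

Step-by-step:
tell(3) @ H1 ⇒ log+=3
emit(0) @ H0 ⇒ out+=0
H0 returns [0, 0]
H1 returns ([0, 0], (3))
= ([0, 0], (3))

Answer: ([0, 0], (3))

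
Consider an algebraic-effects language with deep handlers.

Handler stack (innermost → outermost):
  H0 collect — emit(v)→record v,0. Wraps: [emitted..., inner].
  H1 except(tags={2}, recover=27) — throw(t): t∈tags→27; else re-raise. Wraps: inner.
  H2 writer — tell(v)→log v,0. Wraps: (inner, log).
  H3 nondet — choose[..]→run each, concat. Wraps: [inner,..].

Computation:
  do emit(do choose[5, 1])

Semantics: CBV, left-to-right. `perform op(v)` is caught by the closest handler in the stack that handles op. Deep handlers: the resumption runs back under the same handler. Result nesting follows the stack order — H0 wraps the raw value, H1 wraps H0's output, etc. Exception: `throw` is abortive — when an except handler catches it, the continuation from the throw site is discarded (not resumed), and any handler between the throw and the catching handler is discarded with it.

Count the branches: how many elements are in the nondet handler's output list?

Answer: 2

Evaluation trace:
choose[5, 1] @ H3
  branch[0] choose=5:
    emit(5) @ H0 ⇒ out+=5
    H0 returns [5, 0]
    H1 returns [5, 0]
    H2 returns ([5, 0], ())
    H3 returns [([5, 0], ())]
  branch[1] choose=1:
    emit(1) @ H0 ⇒ out+=1
    H0 returns [1, 0]
    H1 returns [1, 0]
    H2 returns ([1, 0], ())
    H3 returns [([1, 0], ())]
= [([5, 0], ()), ([1, 0], ())]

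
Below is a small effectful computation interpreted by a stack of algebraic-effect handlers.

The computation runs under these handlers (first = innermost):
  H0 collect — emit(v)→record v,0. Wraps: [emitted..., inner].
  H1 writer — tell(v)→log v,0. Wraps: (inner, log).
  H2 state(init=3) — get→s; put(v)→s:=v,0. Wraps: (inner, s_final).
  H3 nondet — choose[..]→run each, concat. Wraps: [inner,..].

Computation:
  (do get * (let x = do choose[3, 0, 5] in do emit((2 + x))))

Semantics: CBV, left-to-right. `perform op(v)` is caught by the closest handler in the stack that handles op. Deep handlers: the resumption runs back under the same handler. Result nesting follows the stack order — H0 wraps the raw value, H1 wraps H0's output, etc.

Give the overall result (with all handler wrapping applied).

Working:
get @ H2 ⇒ 3
choose[3, 0, 5] @ H3
  branch[0] choose=3:
    emit(5) @ H0 ⇒ out+=5
    H0 returns [5, 0]
    H1 returns ([5, 0], ())
    H2 returns (([5, 0], ()), 3)
    H3 returns [(([5, 0], ()), 3)]
  branch[1] choose=0:
    emit(2) @ H0 ⇒ out+=2
    H0 returns [2, 0]
    H1 returns ([2, 0], ())
    H2 returns (([2, 0], ()), 3)
    H3 returns [(([2, 0], ()), 3)]
  branch[2] choose=5:
    emit(7) @ H0 ⇒ out+=7
    H0 returns [7, 0]
    H1 returns ([7, 0], ())
    H2 returns (([7, 0], ()), 3)
    H3 returns [(([7, 0], ()), 3)]
= [(([5, 0], ()), 3), (([2, 0], ()), 3), (([7, 0], ()), 3)]

Answer: [(([5, 0], ()), 3), (([2, 0], ()), 3), (([7, 0], ()), 3)]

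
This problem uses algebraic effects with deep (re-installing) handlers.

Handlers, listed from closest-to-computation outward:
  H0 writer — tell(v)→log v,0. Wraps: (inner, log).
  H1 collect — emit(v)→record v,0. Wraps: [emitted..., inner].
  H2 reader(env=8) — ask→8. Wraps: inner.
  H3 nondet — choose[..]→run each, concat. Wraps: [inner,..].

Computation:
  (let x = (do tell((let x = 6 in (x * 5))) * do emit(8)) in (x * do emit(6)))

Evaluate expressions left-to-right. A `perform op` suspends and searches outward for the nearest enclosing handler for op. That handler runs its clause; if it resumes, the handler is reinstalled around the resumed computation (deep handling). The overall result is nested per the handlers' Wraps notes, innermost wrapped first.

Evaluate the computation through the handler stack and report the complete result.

Answer: [[8, 6, (0, (30))]]

Step-by-step:
tell(30) @ H0 ⇒ log+=30
emit(8) @ H1 ⇒ out+=8
emit(6) @ H1 ⇒ out+=6
H0 returns (0, (30))
H1 returns [8, 6, (0, (30))]
H2 returns [8, 6, (0, (30))]
H3 returns [[8, 6, (0, (30))]]
= [[8, 6, (0, (30))]]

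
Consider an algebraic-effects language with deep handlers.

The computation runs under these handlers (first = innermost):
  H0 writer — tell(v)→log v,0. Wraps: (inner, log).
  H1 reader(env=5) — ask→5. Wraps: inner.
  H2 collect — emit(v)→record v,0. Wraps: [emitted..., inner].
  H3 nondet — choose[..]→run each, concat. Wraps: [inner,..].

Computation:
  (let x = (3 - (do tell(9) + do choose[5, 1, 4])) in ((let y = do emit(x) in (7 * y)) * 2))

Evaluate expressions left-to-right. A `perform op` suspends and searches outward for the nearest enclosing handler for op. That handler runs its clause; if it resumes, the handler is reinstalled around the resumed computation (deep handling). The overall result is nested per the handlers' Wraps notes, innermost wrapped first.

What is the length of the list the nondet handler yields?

Answer: 3

Working:
tell(9) @ H0 ⇒ log+=9
choose[5, 1, 4] @ H3
  branch[0] choose=5:
    emit(-2) @ H2 ⇒ out+=-2
    H0 returns (0, (9))
    H1 returns (0, (9))
    H2 returns [-2, (0, (9))]
    H3 returns [[-2, (0, (9))]]
  branch[1] choose=1:
    emit(2) @ H2 ⇒ out+=2
    H0 returns (0, (9))
    H1 returns (0, (9))
    H2 returns [2, (0, (9))]
    H3 returns [[2, (0, (9))]]
  branch[2] choose=4:
    emit(-1) @ H2 ⇒ out+=-1
    H0 returns (0, (9))
    H1 returns (0, (9))
    H2 returns [-1, (0, (9))]
    H3 returns [[-1, (0, (9))]]
= [[-2, (0, (9))], [2, (0, (9))], [-1, (0, (9))]]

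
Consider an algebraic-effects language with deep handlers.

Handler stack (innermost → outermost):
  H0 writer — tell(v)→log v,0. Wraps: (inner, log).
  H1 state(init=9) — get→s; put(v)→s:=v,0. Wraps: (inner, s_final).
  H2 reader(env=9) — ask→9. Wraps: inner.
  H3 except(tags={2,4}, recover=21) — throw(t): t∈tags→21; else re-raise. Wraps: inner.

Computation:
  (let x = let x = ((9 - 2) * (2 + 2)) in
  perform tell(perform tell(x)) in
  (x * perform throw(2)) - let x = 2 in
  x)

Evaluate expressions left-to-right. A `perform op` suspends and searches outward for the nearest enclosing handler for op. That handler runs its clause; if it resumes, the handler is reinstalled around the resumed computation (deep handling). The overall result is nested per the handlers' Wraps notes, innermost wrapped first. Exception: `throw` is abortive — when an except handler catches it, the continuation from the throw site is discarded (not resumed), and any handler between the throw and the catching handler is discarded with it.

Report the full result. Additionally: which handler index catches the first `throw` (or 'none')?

Answer: 21 ; first throw caught by: H3

Working:
tell(28) @ H0 ⇒ log+=28
tell(0) @ H0 ⇒ log+=0
throw(2) @ H3 caught ⇒ 21
= 21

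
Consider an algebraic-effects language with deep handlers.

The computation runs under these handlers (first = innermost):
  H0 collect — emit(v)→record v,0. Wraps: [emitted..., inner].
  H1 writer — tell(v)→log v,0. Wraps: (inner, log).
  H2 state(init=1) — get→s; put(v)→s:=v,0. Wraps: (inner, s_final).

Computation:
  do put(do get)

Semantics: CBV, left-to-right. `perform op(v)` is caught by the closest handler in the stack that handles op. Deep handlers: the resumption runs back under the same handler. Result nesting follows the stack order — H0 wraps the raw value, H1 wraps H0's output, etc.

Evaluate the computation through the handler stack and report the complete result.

Working:
get @ H2 ⇒ 1
put(1) @ H2 ⇒ s:=1
H0 returns [0]
H1 returns ([0], ())
H2 returns (([0], ()), 1)
= (([0], ()), 1)

Answer: (([0], ()), 1)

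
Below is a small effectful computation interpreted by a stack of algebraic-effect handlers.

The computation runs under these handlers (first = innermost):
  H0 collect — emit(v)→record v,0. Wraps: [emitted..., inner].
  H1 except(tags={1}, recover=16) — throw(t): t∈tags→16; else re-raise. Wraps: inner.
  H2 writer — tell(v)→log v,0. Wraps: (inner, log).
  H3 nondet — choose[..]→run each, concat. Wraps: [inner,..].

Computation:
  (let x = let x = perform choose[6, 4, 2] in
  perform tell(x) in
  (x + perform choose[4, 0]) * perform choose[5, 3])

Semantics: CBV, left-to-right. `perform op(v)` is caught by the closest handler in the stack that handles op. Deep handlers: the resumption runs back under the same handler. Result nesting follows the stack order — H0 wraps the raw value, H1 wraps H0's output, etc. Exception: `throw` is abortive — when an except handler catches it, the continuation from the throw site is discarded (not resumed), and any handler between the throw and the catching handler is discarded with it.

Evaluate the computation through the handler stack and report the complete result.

Evaluation trace:
choose[6, 4, 2] @ H3
  branch[0] choose=6:
    tell(6) @ H2 ⇒ log+=6
    choose[4, 0] @ H3
      branch[0] choose=4:
        choose[5, 3] @ H3
          branch[0] choose=5:
            H0 returns [20]
            H1 returns [20]
            H2 returns ([20], (6))
            H3 returns [([20], (6))]
          branch[1] choose=3:
            H0 returns [12]
            H1 returns [12]
            H2 returns ([12], (6))
            H3 returns [([12], (6))]
      branch[1] choose=0:
        choose[5, 3] @ H3
          branch[0] choose=5:
            H0 returns [0]
            H1 returns [0]
            H2 returns ([0], (6))
            H3 returns [([0], (6))]
          branch[1] choose=3:
            H0 returns [0]
            H1 returns [0]
            H2 returns ([0], (6))
            H3 returns [([0], (6))]
  branch[1] choose=4:
    tell(4) @ H2 ⇒ log+=4
    choose[4, 0] @ H3
      branch[0] choose=4:
        choose[5, 3] @ H3
          branch[0] choose=5:
            H0 returns [20]
            H1 returns [20]
            H2 returns ([20], (4))
            H3 returns [([20], (4))]
          branch[1] choose=3:
            H0 returns [12]
            H1 returns [12]
            H2 returns ([12], (4))
            H3 returns [([12], (4))]
      branch[1] choose=0:
        choose[5, 3] @ H3
          branch[0] choose=5:
            H0 returns [0]
            H1 returns [0]
            H2 returns ([0], (4))
            H3 returns [([0], (4))]
          branch[1] choose=3:
            H0 returns [0]
            H1 returns [0]
            H2 returns ([0], (4))
            H3 returns [([0], (4))]
  branch[2] choose=2:
    tell(2) @ H2 ⇒ log+=2
    choose[4, 0] @ H3
      branch[0] choose=4:
        choose[5, 3] @ H3
          branch[0] choose=5:
            H0 returns [20]
            H1 returns [20]
            H2 returns ([20], (2))
            H3 returns [([20], (2))]
          branch[1] choose=3:
            H0 returns [12]
            H1 returns [12]
            H2 returns ([12], (2))
            H3 returns [([12], (2))]
      branch[1] choose=0:
        choose[5, 3] @ H3
          branch[0] choose=5:
            H0 returns [0]
            H1 returns [0]
            H2 returns ([0], (2))
            H3 returns [([0], (2))]
          branch[1] choose=3:
            H0 returns [0]
            H1 returns [0]
            H2 returns ([0], (2))
            H3 returns [([0], (2))]
= [([20], (6)), ([12], (6)), ([0], (6)), ([0], (6)), ([20], (4)), ([12], (4)), ([0], (4)), ([0], (4)), ([20], (2)), ([12], (2)), ([0], (2)), ([0], (2))]

Answer: [([20], (6)), ([12], (6)), ([0], (6)), ([0], (6)), ([20], (4)), ([12], (4)), ([0], (4)), ([0], (4)), ([20], (2)), ([12], (2)), ([0], (2)), ([0], (2))]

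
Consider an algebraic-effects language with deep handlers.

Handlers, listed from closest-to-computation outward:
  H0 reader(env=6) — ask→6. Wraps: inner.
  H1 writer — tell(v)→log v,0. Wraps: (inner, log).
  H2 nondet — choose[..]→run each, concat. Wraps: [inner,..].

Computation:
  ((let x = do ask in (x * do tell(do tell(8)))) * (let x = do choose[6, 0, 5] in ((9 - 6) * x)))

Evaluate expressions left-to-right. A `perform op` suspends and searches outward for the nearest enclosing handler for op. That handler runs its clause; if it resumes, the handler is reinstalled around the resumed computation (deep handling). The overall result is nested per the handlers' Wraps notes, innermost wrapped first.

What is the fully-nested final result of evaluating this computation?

Answer: [(0, (8, 0)), (0, (8, 0)), (0, (8, 0))]

Evaluation trace:
ask @ H0 ⇒ 6
tell(8) @ H1 ⇒ log+=8
tell(0) @ H1 ⇒ log+=0
choose[6, 0, 5] @ H2
  branch[0] choose=6:
    H0 returns 0
    H1 returns (0, (8, 0))
    H2 returns [(0, (8, 0))]
  branch[1] choose=0:
    H0 returns 0
    H1 returns (0, (8, 0))
    H2 returns [(0, (8, 0))]
  branch[2] choose=5:
    H0 returns 0
    H1 returns (0, (8, 0))
    H2 returns [(0, (8, 0))]
= [(0, (8, 0)), (0, (8, 0)), (0, (8, 0))]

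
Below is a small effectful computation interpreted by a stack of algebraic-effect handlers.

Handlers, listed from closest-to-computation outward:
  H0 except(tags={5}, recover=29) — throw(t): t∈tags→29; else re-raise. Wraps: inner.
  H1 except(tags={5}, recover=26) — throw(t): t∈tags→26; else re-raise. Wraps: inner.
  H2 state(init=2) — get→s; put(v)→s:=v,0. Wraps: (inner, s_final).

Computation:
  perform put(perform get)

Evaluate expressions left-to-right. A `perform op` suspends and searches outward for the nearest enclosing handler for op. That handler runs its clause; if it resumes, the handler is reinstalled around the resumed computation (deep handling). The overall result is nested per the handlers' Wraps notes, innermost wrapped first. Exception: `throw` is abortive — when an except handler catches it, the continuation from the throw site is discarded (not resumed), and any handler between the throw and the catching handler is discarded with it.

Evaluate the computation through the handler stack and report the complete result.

Answer: (0, 2)

Working:
get @ H2 ⇒ 2
put(2) @ H2 ⇒ s:=2
H0 returns 0
H1 returns 0
H2 returns (0, 2)
= (0, 2)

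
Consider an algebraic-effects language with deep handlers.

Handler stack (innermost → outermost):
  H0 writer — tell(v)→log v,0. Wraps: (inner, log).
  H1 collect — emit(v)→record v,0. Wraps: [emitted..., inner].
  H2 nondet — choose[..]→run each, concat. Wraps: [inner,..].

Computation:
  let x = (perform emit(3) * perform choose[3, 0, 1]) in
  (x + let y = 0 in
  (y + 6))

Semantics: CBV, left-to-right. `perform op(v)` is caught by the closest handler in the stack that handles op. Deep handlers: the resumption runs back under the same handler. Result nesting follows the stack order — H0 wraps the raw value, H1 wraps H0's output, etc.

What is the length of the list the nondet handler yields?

Answer: 3

Step-by-step:
emit(3) @ H1 ⇒ out+=3
choose[3, 0, 1] @ H2
  branch[0] choose=3:
    H0 returns (6, ())
    H1 returns [3, (6, ())]
    H2 returns [[3, (6, ())]]
  branch[1] choose=0:
    H0 returns (6, ())
    H1 returns [3, (6, ())]
    H2 returns [[3, (6, ())]]
  branch[2] choose=1:
    H0 returns (6, ())
    H1 returns [3, (6, ())]
    H2 returns [[3, (6, ())]]
= [[3, (6, ())], [3, (6, ())], [3, (6, ())]]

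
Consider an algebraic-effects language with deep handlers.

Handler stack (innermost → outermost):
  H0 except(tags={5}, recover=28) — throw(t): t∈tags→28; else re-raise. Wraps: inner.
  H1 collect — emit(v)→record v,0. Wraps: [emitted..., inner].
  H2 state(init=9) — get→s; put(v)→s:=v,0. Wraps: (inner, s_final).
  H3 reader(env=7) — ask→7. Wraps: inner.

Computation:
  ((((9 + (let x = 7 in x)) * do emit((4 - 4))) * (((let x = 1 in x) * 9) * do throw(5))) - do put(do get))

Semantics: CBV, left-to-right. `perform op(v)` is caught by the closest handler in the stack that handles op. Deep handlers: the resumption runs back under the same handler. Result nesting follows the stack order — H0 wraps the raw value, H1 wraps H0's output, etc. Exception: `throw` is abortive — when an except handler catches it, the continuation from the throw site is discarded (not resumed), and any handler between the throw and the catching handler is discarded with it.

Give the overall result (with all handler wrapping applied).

Evaluation trace:
emit(0) @ H1 ⇒ out+=0
throw(5) @ H0 caught ⇒ 28
H1 returns [0, 28]
H2 returns ([0, 28], 9)
H3 returns ([0, 28], 9)
= ([0, 28], 9)

Answer: ([0, 28], 9)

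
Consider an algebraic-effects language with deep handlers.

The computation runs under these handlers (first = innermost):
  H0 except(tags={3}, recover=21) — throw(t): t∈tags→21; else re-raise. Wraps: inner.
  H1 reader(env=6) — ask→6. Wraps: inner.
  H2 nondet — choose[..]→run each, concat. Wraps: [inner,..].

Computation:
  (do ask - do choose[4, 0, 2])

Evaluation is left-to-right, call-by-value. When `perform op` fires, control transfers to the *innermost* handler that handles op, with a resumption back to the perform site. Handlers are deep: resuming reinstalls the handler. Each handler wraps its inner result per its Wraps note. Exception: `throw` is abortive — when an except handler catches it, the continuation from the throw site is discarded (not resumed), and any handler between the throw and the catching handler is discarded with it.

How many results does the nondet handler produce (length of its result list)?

Answer: 3

Step-by-step:
ask @ H1 ⇒ 6
choose[4, 0, 2] @ H2
  branch[0] choose=4:
    H0 returns 2
    H1 returns 2
    H2 returns [2]
  branch[1] choose=0:
    H0 returns 6
    H1 returns 6
    H2 returns [6]
  branch[2] choose=2:
    H0 returns 4
    H1 returns 4
    H2 returns [4]
= [2, 6, 4]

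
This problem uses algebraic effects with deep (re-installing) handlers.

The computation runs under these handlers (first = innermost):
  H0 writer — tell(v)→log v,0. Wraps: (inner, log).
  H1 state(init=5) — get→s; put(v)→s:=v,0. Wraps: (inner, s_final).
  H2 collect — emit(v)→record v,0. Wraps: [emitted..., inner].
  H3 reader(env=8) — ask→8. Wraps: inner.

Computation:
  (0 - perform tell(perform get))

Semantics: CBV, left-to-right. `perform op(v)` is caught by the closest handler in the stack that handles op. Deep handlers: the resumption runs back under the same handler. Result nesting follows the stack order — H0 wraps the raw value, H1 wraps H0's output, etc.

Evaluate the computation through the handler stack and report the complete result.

Answer: [((0, (5)), 5)]

Evaluation trace:
get @ H1 ⇒ 5
tell(5) @ H0 ⇒ log+=5
H0 returns (0, (5))
H1 returns ((0, (5)), 5)
H2 returns [((0, (5)), 5)]
H3 returns [((0, (5)), 5)]
= [((0, (5)), 5)]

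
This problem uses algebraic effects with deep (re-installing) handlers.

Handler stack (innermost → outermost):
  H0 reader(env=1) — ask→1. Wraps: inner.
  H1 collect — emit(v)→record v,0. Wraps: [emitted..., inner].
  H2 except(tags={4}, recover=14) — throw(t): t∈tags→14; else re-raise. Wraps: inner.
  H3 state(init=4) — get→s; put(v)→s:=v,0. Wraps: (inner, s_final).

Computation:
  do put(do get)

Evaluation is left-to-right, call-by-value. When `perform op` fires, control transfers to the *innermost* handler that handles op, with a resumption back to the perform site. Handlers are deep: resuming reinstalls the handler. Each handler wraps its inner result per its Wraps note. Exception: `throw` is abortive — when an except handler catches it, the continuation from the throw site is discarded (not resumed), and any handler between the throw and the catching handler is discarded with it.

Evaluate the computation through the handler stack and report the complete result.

Step-by-step:
get @ H3 ⇒ 4
put(4) @ H3 ⇒ s:=4
H0 returns 0
H1 returns [0]
H2 returns [0]
H3 returns ([0], 4)
= ([0], 4)

Answer: ([0], 4)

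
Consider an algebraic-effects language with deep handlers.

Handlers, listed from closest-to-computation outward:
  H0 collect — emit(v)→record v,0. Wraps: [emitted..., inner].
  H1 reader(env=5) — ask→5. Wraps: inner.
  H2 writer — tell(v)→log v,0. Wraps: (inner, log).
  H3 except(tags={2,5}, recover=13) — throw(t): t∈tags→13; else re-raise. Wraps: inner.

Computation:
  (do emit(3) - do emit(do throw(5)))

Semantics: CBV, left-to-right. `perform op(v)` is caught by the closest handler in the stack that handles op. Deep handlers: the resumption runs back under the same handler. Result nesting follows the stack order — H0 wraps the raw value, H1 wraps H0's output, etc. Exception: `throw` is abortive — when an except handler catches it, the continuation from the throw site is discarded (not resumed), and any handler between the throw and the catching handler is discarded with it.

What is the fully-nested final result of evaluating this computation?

Working:
emit(3) @ H0 ⇒ out+=3
throw(5) @ H3 caught ⇒ 13
= 13

Answer: 13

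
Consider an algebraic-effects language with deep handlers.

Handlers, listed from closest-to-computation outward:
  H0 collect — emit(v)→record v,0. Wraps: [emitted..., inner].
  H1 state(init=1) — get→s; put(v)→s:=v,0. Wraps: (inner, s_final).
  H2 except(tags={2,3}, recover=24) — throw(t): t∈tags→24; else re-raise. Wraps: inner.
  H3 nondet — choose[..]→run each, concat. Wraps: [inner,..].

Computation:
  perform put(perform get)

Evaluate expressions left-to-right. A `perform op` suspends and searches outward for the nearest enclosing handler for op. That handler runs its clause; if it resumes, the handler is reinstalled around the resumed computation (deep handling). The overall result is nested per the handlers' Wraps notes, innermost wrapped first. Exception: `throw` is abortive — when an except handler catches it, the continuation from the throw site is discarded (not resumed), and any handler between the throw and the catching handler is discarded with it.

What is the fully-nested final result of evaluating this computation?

Step-by-step:
get @ H1 ⇒ 1
put(1) @ H1 ⇒ s:=1
H0 returns [0]
H1 returns ([0], 1)
H2 returns ([0], 1)
H3 returns [([0], 1)]
= [([0], 1)]

Answer: [([0], 1)]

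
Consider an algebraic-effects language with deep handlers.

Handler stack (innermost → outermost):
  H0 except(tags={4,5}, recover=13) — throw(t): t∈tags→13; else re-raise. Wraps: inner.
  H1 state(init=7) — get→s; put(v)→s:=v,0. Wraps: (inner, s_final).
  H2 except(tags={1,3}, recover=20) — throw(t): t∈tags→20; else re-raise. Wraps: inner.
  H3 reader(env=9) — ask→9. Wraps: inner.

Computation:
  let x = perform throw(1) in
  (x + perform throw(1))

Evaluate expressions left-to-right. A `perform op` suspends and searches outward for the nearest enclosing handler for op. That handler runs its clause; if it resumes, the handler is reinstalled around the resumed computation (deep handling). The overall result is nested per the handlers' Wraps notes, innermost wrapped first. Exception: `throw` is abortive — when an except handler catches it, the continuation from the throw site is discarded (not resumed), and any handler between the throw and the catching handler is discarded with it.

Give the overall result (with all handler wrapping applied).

Answer: 20

Step-by-step:
throw(1) @ H0 re-raised
throw(1) @ H2 caught ⇒ 20
H3 returns 20
= 20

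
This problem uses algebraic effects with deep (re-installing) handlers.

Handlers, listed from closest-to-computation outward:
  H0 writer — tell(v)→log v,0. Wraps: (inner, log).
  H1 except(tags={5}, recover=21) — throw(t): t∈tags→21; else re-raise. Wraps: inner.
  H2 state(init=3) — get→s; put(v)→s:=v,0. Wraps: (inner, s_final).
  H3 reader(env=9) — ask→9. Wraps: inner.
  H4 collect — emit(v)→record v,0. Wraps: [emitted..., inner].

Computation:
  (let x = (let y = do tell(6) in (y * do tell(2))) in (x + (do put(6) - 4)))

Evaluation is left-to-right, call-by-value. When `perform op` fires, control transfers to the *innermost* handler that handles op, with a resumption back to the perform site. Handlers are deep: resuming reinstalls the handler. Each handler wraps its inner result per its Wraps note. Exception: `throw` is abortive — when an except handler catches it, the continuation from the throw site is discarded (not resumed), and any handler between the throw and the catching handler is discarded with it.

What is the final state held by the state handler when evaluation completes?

Step-by-step:
tell(6) @ H0 ⇒ log+=6
tell(2) @ H0 ⇒ log+=2
put(6) @ H2 ⇒ s:=6
H0 returns (-4, (6, 2))
H1 returns (-4, (6, 2))
H2 returns ((-4, (6, 2)), 6)
H3 returns ((-4, (6, 2)), 6)
H4 returns [((-4, (6, 2)), 6)]
= [((-4, (6, 2)), 6)]

Answer: 6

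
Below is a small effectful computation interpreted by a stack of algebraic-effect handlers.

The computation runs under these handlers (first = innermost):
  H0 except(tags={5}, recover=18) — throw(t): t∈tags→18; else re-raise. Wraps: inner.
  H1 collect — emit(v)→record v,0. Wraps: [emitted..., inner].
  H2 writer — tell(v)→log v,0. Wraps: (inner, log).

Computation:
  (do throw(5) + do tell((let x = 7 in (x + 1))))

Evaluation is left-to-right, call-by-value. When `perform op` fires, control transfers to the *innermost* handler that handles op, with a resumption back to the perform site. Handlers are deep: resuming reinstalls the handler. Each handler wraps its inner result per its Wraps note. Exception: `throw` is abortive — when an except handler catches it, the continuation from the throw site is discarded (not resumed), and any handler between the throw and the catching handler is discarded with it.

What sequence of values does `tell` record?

Working:
throw(5) @ H0 caught ⇒ 18
H1 returns [18]
H2 returns ([18], ())
= ([18], ())

Answer: ()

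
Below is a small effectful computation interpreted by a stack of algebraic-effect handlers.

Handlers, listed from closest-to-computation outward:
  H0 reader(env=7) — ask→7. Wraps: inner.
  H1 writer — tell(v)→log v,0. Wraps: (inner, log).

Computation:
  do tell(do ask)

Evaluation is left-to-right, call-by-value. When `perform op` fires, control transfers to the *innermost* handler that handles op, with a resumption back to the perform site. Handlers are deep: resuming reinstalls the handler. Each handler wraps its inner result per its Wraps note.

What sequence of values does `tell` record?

Answer: (7)

Working:
ask @ H0 ⇒ 7
tell(7) @ H1 ⇒ log+=7
H0 returns 0
H1 returns (0, (7))
= (0, (7))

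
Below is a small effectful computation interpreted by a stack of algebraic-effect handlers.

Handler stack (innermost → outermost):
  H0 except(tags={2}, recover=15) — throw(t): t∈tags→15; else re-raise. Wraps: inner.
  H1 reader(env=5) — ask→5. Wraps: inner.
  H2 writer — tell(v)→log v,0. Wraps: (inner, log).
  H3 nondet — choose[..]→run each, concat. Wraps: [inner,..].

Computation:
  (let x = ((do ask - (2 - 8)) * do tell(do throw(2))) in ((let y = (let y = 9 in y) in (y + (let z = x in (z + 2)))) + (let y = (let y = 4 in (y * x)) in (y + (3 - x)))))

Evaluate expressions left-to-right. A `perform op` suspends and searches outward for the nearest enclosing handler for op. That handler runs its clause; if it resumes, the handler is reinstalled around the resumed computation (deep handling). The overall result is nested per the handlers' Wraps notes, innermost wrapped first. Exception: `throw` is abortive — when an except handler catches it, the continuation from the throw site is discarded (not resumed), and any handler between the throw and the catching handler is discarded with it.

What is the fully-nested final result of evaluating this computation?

Answer: [(15, ())]

Step-by-step:
ask @ H1 ⇒ 5
throw(2) @ H0 caught ⇒ 15
H1 returns 15
H2 returns (15, ())
H3 returns [(15, ())]
= [(15, ())]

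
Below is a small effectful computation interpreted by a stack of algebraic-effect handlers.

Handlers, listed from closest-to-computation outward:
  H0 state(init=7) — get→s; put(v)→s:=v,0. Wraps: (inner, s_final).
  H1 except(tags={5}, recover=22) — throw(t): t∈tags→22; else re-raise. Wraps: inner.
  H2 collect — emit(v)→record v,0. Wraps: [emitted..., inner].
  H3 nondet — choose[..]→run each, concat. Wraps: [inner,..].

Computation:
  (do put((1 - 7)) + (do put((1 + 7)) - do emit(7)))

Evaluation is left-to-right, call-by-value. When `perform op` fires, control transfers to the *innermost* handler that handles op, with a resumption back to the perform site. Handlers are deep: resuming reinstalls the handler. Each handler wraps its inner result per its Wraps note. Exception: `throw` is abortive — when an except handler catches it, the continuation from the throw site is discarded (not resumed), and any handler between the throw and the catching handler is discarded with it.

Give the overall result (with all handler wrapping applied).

Evaluation trace:
put(-6) @ H0 ⇒ s:=-6
put(8) @ H0 ⇒ s:=8
emit(7) @ H2 ⇒ out+=7
H0 returns (0, 8)
H1 returns (0, 8)
H2 returns [7, (0, 8)]
H3 returns [[7, (0, 8)]]
= [[7, (0, 8)]]

Answer: [[7, (0, 8)]]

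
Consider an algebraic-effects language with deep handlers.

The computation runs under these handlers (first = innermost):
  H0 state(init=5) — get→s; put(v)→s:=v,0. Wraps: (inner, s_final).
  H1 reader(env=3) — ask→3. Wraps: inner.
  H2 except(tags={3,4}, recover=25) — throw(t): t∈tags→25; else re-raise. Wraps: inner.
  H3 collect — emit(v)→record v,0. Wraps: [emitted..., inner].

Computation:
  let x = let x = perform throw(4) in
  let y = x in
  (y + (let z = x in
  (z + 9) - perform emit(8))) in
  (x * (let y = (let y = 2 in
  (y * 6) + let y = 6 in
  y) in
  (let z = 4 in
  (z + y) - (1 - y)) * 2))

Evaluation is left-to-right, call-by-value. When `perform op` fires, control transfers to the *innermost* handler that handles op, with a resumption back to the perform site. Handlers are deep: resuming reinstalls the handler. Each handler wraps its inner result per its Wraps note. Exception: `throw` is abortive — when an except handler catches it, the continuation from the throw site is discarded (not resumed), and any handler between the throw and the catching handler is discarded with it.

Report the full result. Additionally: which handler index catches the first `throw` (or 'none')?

Step-by-step:
throw(4) @ H2 caught ⇒ 25
H3 returns [25]
= [25]

Answer: [25] ; first throw caught by: H2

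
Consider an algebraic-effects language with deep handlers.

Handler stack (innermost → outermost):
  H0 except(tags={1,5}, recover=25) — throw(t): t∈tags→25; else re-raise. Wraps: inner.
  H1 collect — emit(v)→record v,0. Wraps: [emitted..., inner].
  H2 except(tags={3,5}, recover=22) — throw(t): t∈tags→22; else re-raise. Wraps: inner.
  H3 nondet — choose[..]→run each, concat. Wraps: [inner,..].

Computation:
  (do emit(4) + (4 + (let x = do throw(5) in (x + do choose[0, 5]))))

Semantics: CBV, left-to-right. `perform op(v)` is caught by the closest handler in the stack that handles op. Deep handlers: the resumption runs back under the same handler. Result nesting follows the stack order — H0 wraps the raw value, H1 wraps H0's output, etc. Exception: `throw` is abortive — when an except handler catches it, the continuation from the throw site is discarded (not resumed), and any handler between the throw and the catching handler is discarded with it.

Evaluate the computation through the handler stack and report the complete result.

Working:
emit(4) @ H1 ⇒ out+=4
throw(5) @ H0 caught ⇒ 25
H1 returns [4, 25]
H2 returns [4, 25]
H3 returns [[4, 25]]
= [[4, 25]]

Answer: [[4, 25]]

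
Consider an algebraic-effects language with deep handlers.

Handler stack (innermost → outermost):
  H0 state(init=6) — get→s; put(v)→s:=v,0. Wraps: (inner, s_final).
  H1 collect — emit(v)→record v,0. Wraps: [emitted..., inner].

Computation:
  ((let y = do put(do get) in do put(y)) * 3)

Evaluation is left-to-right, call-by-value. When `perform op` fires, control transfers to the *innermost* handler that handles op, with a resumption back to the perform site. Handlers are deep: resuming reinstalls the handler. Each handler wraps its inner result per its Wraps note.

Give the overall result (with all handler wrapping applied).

Working:
get @ H0 ⇒ 6
put(6) @ H0 ⇒ s:=6
put(0) @ H0 ⇒ s:=0
H0 returns (0, 0)
H1 returns [(0, 0)]
= [(0, 0)]

Answer: [(0, 0)]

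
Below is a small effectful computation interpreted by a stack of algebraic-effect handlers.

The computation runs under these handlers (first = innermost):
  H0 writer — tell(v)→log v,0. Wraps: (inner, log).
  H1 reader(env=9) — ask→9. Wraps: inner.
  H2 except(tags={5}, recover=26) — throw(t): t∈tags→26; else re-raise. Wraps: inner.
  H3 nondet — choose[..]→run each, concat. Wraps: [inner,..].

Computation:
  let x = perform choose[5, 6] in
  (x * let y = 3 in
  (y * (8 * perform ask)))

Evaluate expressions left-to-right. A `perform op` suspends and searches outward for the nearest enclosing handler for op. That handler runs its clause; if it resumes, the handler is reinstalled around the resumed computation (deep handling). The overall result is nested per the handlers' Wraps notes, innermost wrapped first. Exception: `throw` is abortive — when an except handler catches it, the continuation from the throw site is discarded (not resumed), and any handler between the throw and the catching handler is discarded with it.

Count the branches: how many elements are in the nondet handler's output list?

Evaluation trace:
choose[5, 6] @ H3
  branch[0] choose=5:
    ask @ H1 ⇒ 9
    H0 returns (1080, ())
    H1 returns (1080, ())
    H2 returns (1080, ())
    H3 returns [(1080, ())]
  branch[1] choose=6:
    ask @ H1 ⇒ 9
    H0 returns (1296, ())
    H1 returns (1296, ())
    H2 returns (1296, ())
    H3 returns [(1296, ())]
= [(1080, ()), (1296, ())]

Answer: 2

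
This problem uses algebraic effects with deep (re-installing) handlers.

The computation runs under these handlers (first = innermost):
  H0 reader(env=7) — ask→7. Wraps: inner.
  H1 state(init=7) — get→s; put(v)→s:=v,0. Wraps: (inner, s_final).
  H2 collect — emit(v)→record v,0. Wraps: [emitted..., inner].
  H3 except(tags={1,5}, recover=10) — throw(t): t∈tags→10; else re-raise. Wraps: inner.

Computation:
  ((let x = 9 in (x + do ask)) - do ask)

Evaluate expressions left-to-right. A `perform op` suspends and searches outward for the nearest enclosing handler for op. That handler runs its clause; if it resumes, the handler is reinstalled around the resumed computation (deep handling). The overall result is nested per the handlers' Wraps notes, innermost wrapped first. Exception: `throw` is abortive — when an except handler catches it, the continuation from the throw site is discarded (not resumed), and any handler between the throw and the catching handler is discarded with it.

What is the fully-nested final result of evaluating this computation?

Evaluation trace:
ask @ H0 ⇒ 7
ask @ H0 ⇒ 7
H0 returns 9
H1 returns (9, 7)
H2 returns [(9, 7)]
H3 returns [(9, 7)]
= [(9, 7)]

Answer: [(9, 7)]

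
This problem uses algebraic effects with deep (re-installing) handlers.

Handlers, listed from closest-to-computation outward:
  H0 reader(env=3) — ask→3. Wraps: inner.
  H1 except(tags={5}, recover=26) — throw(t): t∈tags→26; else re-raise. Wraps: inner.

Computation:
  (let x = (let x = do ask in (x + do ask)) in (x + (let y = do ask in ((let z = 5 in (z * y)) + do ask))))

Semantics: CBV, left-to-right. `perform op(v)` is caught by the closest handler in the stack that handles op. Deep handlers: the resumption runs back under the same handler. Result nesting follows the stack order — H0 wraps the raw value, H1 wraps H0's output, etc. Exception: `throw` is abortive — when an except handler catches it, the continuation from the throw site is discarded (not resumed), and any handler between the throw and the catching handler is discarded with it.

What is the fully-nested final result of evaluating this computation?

Evaluation trace:
ask @ H0 ⇒ 3
ask @ H0 ⇒ 3
ask @ H0 ⇒ 3
ask @ H0 ⇒ 3
H0 returns 24
H1 returns 24
= 24

Answer: 24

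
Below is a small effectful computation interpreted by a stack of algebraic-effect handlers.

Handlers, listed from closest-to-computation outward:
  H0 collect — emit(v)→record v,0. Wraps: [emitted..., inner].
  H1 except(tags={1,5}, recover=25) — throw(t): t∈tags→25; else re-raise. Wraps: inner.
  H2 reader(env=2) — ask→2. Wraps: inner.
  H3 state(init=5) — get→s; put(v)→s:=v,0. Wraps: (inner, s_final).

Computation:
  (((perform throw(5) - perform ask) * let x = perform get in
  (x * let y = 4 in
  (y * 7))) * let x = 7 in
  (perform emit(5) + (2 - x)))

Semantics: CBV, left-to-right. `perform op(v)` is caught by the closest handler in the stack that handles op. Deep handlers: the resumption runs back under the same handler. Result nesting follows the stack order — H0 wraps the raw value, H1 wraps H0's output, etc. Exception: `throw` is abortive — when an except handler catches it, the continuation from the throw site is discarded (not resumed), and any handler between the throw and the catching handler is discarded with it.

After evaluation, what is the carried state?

Answer: 5

Evaluation trace:
throw(5) @ H1 caught ⇒ 25
H2 returns 25
H3 returns (25, 5)
= (25, 5)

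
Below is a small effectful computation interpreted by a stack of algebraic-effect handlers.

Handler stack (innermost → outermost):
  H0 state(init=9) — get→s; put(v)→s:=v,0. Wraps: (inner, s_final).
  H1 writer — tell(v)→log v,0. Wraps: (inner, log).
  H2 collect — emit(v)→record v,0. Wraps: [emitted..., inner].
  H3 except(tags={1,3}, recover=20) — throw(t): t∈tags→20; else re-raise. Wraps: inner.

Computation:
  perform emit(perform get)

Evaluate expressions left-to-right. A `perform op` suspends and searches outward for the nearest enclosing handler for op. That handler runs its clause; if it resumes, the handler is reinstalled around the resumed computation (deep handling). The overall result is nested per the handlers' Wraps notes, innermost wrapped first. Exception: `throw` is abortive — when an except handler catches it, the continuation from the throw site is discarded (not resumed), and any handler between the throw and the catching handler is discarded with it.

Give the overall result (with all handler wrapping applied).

Evaluation trace:
get @ H0 ⇒ 9
emit(9) @ H2 ⇒ out+=9
H0 returns (0, 9)
H1 returns ((0, 9), ())
H2 returns [9, ((0, 9), ())]
H3 returns [9, ((0, 9), ())]
= [9, ((0, 9), ())]

Answer: [9, ((0, 9), ())]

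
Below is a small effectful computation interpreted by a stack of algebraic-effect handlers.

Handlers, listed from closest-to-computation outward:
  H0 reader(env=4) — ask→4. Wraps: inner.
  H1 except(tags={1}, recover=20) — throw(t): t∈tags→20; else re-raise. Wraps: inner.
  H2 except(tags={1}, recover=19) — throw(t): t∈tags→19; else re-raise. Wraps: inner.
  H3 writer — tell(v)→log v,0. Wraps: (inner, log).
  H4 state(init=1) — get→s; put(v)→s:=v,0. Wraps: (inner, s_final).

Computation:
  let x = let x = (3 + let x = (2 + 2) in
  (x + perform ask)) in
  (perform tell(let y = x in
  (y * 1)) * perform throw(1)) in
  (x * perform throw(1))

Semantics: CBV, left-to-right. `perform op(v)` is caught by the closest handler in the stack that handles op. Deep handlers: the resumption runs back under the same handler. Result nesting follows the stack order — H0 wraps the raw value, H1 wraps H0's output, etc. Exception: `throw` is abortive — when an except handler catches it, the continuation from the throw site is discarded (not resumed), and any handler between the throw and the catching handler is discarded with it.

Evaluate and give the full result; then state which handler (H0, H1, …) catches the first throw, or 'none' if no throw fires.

Working:
ask @ H0 ⇒ 4
tell(11) @ H3 ⇒ log+=11
throw(1) @ H1 caught ⇒ 20
H2 returns 20
H3 returns (20, (11))
H4 returns ((20, (11)), 1)
= ((20, (11)), 1)

Answer: ((20, (11)), 1) ; first throw caught by: H1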